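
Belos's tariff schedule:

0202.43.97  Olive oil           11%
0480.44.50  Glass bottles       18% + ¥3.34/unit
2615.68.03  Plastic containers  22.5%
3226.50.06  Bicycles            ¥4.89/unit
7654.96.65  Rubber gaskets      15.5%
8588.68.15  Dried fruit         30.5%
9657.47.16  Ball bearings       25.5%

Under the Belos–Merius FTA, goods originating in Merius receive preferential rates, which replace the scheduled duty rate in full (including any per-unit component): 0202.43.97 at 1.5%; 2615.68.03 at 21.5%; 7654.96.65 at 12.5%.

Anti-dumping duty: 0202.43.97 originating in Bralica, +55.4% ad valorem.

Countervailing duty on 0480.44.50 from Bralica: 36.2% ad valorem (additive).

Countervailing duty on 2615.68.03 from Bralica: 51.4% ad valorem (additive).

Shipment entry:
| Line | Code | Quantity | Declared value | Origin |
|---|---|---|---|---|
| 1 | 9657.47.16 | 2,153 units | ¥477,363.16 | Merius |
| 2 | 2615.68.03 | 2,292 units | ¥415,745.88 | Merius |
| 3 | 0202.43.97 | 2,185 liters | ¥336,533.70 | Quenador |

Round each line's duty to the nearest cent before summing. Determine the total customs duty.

¥248,131.68

Line 1 (9657.47.16, Merius, 2,153 units, ¥477,363.16):
Base rate for 9657.47.16 is 25.5%.
Origin Merius is the FTA partner but 9657.47.16 is not on the preference list; base rate stands.
Duty = ¥477,363.16 × 25.5% = ¥121,727.61.
Line 2 (2615.68.03, Merius, 2,292 units, ¥415,745.88):
Base rate for 2615.68.03 is 22.5%.
Origin Merius qualifies under the Belos–Merius agreement and 2615.68.03 is covered: preferential rate 21.5% applies instead.
The additional-duty order on 2615.68.03 targets Bralica, not Merius; it does not apply.
Duty = ¥415,745.88 × 21.5% = ¥89,385.36.
Line 3 (0202.43.97, Quenador, 2,185 liters, ¥336,533.70):
Base rate for 0202.43.97 is 11%.
0202.43.97 has an FTA preferential rate, but origin Quenador is not Merius; base rate stands.
The additional-duty order on 0202.43.97 targets Bralica, not Quenador; it does not apply.
Duty = ¥336,533.70 × 11% = ¥37,018.71.
Total = ¥121,727.61 + ¥89,385.36 + ¥37,018.71 = ¥248,131.68.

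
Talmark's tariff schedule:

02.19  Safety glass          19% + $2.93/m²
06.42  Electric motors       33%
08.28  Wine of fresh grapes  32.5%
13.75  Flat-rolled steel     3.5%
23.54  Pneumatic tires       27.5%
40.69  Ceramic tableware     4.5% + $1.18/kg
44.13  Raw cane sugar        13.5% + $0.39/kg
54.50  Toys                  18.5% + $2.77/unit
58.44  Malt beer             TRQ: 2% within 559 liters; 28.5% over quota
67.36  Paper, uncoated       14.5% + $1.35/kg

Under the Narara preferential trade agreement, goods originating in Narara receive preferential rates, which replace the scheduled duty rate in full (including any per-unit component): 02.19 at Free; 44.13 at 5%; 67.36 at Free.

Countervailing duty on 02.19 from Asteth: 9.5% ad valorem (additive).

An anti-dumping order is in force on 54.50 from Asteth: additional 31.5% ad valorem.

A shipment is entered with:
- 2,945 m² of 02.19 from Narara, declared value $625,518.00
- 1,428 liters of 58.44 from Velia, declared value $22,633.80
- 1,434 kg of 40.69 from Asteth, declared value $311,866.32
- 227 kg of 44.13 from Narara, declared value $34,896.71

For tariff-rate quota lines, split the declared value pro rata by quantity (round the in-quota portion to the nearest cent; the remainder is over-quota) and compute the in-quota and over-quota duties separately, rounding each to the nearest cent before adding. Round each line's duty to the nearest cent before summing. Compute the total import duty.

$21,573.63

Line 1 (02.19, Narara, 2,945 m², $625,518.00):
Base rate for 02.19 is 19% + $2.93/m².
Origin Narara qualifies under the Talmark–Narara agreement and 02.19 is covered: preferential rate Free applies instead.
The additional-duty order on 02.19 targets Asteth, not Narara; it does not apply.
Duty = $625,518.00 × 0% = $0.00.
Line 2 (58.44, Velia, 1,428 liters, $22,633.80):
Code 58.44 is under a tariff-rate quota (threshold 559 liters). In-quota: 559 liters at 2%; over-quota: 869 liters at 28.5%.
Pro-rata value split: in-quota = $22,633.80 × 559/1,428 = $8,860.15; over-quota = $22,633.80 − $8,860.15 = $13,773.65.
In-quota duty = $8,860.15 × 2% = $177.20. Over-quota duty = $13,773.65 × 28.5% = $3,925.49.
Line duty = $177.20 + $3,925.49 = $4,102.69.
Line 3 (40.69, Asteth, 1,434 kg, $311,866.32):
Base rate for 40.69 is 4.5% + $1.18/kg.
Duty = $311,866.32 × 4.5% + 1,434 × $1.18 = $15,726.10.
Line 4 (44.13, Narara, 227 kg, $34,896.71):
Base rate for 44.13 is 13.5% + $0.39/kg.
Origin Narara qualifies under the Talmark–Narara agreement and 44.13 is covered: preferential rate 5% applies instead.
Duty = $34,896.71 × 5% = $1,744.84.
Total = $0.00 + $4,102.69 + $15,726.10 + $1,744.84 = $21,573.63.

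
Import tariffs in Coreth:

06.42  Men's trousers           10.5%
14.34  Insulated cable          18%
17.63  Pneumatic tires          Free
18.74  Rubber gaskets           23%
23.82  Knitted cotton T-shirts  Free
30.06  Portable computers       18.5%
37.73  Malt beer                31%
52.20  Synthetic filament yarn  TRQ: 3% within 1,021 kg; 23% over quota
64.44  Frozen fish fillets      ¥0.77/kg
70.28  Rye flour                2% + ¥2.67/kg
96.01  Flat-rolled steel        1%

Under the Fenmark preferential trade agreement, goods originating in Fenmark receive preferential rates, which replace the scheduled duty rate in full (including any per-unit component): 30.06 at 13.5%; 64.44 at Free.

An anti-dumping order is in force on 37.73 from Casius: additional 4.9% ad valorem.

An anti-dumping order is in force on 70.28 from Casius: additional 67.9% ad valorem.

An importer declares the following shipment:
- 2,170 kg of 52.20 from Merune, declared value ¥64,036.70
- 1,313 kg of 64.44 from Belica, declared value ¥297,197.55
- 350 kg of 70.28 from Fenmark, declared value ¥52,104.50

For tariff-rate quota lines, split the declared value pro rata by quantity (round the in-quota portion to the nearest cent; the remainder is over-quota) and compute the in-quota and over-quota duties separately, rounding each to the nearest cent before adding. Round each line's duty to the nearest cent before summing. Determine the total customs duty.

¥11,690.10

Line 1 (52.20, Merune, 2,170 kg, ¥64,036.70):
Code 52.20 is under a tariff-rate quota (threshold 1,021 kg). In-quota: 1,021 kg at 3%; over-quota: 1,149 kg at 23%.
Pro-rata value split: in-quota = ¥64,036.70 × 1,021/2,170 = ¥30,129.71; over-quota = ¥64,036.70 − ¥30,129.71 = ¥33,906.99.
In-quota duty = ¥30,129.71 × 3% = ¥903.89. Over-quota duty = ¥33,906.99 × 23% = ¥7,798.61.
Line duty = ¥903.89 + ¥7,798.61 = ¥8,702.50.
Line 2 (64.44, Belica, 1,313 kg, ¥297,197.55):
Base rate for 64.44 is ¥0.77/kg.
64.44 has an FTA preferential rate, but origin Belica is not Fenmark; base rate stands.
Duty = 1,313 × ¥0.77 = ¥1,011.01.
Line 3 (70.28, Fenmark, 350 kg, ¥52,104.50):
Base rate for 70.28 is 2% + ¥2.67/kg.
Origin Fenmark is the FTA partner but 70.28 is not on the preference list; base rate stands.
The additional-duty order on 70.28 targets Casius, not Fenmark; it does not apply.
Duty = ¥52,104.50 × 2% + 350 × ¥2.67 = ¥1,976.59.
Total = ¥8,702.50 + ¥1,011.01 + ¥1,976.59 = ¥11,690.10.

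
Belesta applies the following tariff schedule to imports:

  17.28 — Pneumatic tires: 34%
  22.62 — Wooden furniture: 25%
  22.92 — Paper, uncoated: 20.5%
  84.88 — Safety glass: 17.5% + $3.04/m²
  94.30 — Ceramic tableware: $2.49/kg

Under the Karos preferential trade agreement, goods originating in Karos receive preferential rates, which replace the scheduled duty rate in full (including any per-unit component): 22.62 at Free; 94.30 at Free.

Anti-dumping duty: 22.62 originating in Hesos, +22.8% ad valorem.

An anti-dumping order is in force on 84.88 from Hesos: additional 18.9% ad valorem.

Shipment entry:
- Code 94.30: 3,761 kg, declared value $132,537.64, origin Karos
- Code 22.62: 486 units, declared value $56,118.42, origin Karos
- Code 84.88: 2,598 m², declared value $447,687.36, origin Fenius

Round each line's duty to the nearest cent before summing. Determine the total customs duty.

$86,243.21

Line 1 (94.30, Karos, 3,761 kg, $132,537.64):
Base rate for 94.30 is $2.49/kg.
Origin Karos qualifies under the Belesta–Karos agreement and 94.30 is covered: preferential rate Free applies instead.
Duty = $132,537.64 × 0% = $0.00.
Line 2 (22.62, Karos, 486 units, $56,118.42):
Base rate for 22.62 is 25%.
Origin Karos qualifies under the Belesta–Karos agreement and 22.62 is covered: preferential rate Free applies instead.
The additional-duty order on 22.62 targets Hesos, not Karos; it does not apply.
Duty = $56,118.42 × 0% = $0.00.
Line 3 (84.88, Fenius, 2,598 m², $447,687.36):
Base rate for 84.88 is 17.5% + $3.04/m².
The additional-duty order on 84.88 targets Hesos, not Fenius; it does not apply.
Duty = $447,687.36 × 17.5% + 2,598 × $3.04 = $86,243.21.
Total = $0.00 + $0.00 + $86,243.21 = $86,243.21.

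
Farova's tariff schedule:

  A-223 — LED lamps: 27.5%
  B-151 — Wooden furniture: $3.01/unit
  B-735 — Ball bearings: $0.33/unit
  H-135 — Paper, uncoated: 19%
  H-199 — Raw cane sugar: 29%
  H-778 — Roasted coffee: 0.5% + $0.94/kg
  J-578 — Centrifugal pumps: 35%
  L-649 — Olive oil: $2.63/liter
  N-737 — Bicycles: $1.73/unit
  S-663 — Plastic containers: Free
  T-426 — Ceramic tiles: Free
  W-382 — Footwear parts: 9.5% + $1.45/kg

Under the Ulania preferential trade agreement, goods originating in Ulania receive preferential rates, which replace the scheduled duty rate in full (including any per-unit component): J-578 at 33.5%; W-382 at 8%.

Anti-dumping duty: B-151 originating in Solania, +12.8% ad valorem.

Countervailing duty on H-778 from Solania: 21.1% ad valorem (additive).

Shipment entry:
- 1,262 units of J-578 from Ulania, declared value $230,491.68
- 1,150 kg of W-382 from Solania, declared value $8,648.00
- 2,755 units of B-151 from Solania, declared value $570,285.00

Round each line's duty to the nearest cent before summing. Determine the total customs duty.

Line 1 (J-578, Ulania, 1,262 units, $230,491.68):
Base rate for J-578 is 35%.
Origin Ulania qualifies under the Farova–Ulania agreement and J-578 is covered: preferential rate 33.5% applies instead.
Duty = $230,491.68 × 33.5% = $77,214.71.
Line 2 (W-382, Solania, 1,150 kg, $8,648.00):
Base rate for W-382 is 9.5% + $1.45/kg.
W-382 has an FTA preferential rate, but origin Solania is not Ulania; base rate stands.
Duty = $8,648.00 × 9.5% + 1,150 × $1.45 = $2,489.06.
Line 3 (B-151, Solania, 2,755 units, $570,285.00):
Base rate for B-151 is $3.01/unit.
Additional duty on B-151 from Solania: +12.8% ad valorem. Applied ad valorem rate = 12.8%.
Duty = $570,285.00 × 12.8% + 2,755 × $3.01 = $81,289.03.
Total = $77,214.71 + $2,489.06 + $81,289.03 = $160,992.80.

$160,992.80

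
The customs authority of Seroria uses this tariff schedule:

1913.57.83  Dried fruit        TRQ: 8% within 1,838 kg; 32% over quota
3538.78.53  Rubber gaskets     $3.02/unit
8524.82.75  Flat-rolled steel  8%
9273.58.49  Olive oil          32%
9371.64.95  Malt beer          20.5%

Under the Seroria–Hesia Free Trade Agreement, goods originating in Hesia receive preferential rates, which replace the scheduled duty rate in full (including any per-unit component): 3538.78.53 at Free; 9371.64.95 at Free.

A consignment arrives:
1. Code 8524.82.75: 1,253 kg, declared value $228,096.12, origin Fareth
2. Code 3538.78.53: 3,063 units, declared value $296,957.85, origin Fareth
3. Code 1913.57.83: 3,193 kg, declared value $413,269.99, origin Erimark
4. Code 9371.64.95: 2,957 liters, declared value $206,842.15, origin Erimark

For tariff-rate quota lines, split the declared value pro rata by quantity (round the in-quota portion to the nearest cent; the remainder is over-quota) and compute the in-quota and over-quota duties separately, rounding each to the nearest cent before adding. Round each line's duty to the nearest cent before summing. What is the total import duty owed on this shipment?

$145,052.83

Line 1 (8524.82.75, Fareth, 1,253 kg, $228,096.12):
Base rate for 8524.82.75 is 8%.
Duty = $228,096.12 × 8% = $18,247.69.
Line 2 (3538.78.53, Fareth, 3,063 units, $296,957.85):
Base rate for 3538.78.53 is $3.02/unit.
3538.78.53 has an FTA preferential rate, but origin Fareth is not Hesia; base rate stands.
Duty = 3,063 × $3.02 = $9,250.26.
Line 3 (1913.57.83, Erimark, 3,193 kg, $413,269.99):
Code 1913.57.83 is under a tariff-rate quota (threshold 1,838 kg). In-quota: 1,838 kg at 8%; over-quota: 1,355 kg at 32%.
Pro-rata value split: in-quota = $413,269.99 × 1,838/3,193 = $237,892.34; over-quota = $413,269.99 − $237,892.34 = $175,377.65.
In-quota duty = $237,892.34 × 8% = $19,031.39. Over-quota duty = $175,377.65 × 32% = $56,120.85.
Line duty = $19,031.39 + $56,120.85 = $75,152.24.
Line 4 (9371.64.95, Erimark, 2,957 liters, $206,842.15):
Base rate for 9371.64.95 is 20.5%.
9371.64.95 has an FTA preferential rate, but origin Erimark is not Hesia; base rate stands.
Duty = $206,842.15 × 20.5% = $42,402.64.
Total = $18,247.69 + $9,250.26 + $75,152.24 + $42,402.64 = $145,052.83.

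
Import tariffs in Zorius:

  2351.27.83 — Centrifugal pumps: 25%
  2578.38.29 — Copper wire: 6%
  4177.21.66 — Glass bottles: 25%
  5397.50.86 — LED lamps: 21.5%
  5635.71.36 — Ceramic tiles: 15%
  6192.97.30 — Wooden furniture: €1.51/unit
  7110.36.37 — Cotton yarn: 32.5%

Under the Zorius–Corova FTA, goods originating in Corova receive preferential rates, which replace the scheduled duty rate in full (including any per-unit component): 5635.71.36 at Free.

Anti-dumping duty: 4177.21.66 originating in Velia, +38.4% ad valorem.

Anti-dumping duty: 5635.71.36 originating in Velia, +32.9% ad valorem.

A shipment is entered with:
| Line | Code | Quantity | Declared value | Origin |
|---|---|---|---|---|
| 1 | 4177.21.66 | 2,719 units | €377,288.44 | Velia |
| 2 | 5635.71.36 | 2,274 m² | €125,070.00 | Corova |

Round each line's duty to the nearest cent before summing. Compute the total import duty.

€239,200.87

Line 1 (4177.21.66, Velia, 2,719 units, €377,288.44):
Base rate for 4177.21.66 is 25%.
Additional duty on 4177.21.66 from Velia: +38.4%. Applied ad valorem rate: 25% + 38.4% = 63.4%.
Duty = €377,288.44 × 63.4% = €239,200.87.
Line 2 (5635.71.36, Corova, 2,274 m², €125,070.00):
Base rate for 5635.71.36 is 15%.
Origin Corova qualifies under the Zorius–Corova agreement and 5635.71.36 is covered: preferential rate Free applies instead.
The additional-duty order on 5635.71.36 targets Velia, not Corova; it does not apply.
Duty = €125,070.00 × 0% = €0.00.
Total = €239,200.87 + €0.00 = €239,200.87.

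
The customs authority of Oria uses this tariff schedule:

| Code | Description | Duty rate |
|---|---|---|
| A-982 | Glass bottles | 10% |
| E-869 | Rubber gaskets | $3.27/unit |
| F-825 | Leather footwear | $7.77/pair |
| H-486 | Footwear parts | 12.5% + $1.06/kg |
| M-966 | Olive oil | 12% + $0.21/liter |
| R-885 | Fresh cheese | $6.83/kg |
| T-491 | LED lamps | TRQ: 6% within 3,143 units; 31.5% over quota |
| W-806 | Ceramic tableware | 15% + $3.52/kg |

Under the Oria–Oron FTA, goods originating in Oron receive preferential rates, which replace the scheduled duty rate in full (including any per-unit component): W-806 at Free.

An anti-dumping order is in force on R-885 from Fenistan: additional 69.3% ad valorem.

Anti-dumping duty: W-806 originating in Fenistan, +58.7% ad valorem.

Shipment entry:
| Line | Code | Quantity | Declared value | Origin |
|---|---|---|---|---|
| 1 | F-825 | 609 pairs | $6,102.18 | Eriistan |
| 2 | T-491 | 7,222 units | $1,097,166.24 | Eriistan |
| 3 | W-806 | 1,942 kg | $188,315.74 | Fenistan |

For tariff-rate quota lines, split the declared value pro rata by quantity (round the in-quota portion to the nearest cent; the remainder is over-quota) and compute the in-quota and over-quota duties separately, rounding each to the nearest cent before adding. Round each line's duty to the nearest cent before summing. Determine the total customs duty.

Line 1 (F-825, Eriistan, 609 pairs, $6,102.18):
Base rate for F-825 is $7.77/pair.
Duty = 609 × $7.77 = $4,731.93.
Line 2 (T-491, Eriistan, 7,222 units, $1,097,166.24):
Code T-491 is under a tariff-rate quota (threshold 3,143 units). In-quota: 3,143 units at 6%; over-quota: 4,079 units at 31.5%.
Pro-rata value split: in-quota = $1,097,166.24 × 3,143/7,222 = $477,484.56; over-quota = $1,097,166.24 − $477,484.56 = $619,681.68.
In-quota duty = $477,484.56 × 6% = $28,649.07. Over-quota duty = $619,681.68 × 31.5% = $195,199.73.
Line duty = $28,649.07 + $195,199.73 = $223,848.80.
Line 3 (W-806, Fenistan, 1,942 kg, $188,315.74):
Base rate for W-806 is 15% + $3.52/kg.
W-806 has an FTA preferential rate, but origin Fenistan is not Oron; base rate stands.
Additional duty on W-806 from Fenistan: +58.7%. Applied ad valorem rate: 15% + 58.7% = 73.7%.
Duty = $188,315.74 × 73.7% + 1,942 × $3.52 = $145,624.54.
Total = $4,731.93 + $223,848.80 + $145,624.54 = $374,205.27.

$374,205.27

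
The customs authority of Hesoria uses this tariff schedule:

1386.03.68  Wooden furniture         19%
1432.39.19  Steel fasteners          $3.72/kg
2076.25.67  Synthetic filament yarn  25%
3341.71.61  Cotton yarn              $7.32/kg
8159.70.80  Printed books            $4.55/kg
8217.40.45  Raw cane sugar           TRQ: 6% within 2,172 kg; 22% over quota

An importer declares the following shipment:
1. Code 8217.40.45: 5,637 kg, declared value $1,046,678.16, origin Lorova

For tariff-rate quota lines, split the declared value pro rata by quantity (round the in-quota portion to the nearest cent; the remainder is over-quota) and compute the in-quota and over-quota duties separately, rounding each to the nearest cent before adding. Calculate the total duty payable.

Line 1 (8217.40.45, Lorova, 5,637 kg, $1,046,678.16):
Code 8217.40.45 is under a tariff-rate quota (threshold 2,172 kg). In-quota: 2,172 kg at 6%; over-quota: 3,465 kg at 22%.
Pro-rata value split: in-quota = $1,046,678.16 × 2,172/5,637 = $403,296.96; over-quota = $1,046,678.16 − $403,296.96 = $643,381.20.
In-quota duty = $403,296.96 × 6% = $24,197.82. Over-quota duty = $643,381.20 × 22% = $141,543.86.
Line duty = $24,197.82 + $141,543.86 = $165,741.68.

$165,741.68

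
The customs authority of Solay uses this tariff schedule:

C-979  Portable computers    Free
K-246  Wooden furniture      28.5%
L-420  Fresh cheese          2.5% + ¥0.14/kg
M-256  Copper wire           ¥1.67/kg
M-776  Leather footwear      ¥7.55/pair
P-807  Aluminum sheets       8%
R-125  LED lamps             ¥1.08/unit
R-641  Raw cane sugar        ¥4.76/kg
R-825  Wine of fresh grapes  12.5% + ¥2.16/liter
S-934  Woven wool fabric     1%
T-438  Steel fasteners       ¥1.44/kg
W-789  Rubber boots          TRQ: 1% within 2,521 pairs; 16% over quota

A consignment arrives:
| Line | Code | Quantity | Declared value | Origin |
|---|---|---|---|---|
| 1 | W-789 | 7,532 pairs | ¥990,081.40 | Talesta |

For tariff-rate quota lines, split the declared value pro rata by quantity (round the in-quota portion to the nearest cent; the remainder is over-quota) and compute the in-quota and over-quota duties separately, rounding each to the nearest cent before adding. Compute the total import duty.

Line 1 (W-789, Talesta, 7,532 pairs, ¥990,081.40):
Code W-789 is under a tariff-rate quota (threshold 2,521 pairs). In-quota: 2,521 pairs at 1%; over-quota: 5,011 pairs at 16%.
Pro-rata value split: in-quota = ¥990,081.40 × 2,521/7,532 = ¥331,385.45; over-quota = ¥990,081.40 − ¥331,385.45 = ¥658,695.95.
In-quota duty = ¥331,385.45 × 1% = ¥3,313.85. Over-quota duty = ¥658,695.95 × 16% = ¥105,391.35.
Line duty = ¥3,313.85 + ¥105,391.35 = ¥108,705.20.

¥108,705.20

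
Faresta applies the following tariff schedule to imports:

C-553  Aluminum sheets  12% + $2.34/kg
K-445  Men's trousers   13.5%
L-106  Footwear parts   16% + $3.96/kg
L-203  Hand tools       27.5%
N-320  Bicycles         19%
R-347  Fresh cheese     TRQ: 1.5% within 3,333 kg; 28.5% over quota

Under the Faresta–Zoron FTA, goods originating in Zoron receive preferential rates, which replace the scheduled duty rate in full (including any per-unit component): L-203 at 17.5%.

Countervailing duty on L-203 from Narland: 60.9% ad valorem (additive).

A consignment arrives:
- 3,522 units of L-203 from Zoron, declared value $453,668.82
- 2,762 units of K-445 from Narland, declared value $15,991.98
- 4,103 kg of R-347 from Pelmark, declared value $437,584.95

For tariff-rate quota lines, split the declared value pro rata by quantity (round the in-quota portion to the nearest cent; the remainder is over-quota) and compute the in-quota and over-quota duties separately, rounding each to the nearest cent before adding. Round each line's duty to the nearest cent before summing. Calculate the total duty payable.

Line 1 (L-203, Zoron, 3,522 units, $453,668.82):
Base rate for L-203 is 27.5%.
Origin Zoron qualifies under the Faresta–Zoron agreement and L-203 is covered: preferential rate 17.5% applies instead.
The additional-duty order on L-203 targets Narland, not Zoron; it does not apply.
Duty = $453,668.82 × 17.5% = $79,392.04.
Line 2 (K-445, Narland, 2,762 units, $15,991.98):
Base rate for K-445 is 13.5%.
Duty = $15,991.98 × 13.5% = $2,158.92.
Line 3 (R-347, Pelmark, 4,103 kg, $437,584.95):
Code R-347 is under a tariff-rate quota (threshold 3,333 kg). In-quota: 3,333 kg at 1.5%; over-quota: 770 kg at 28.5%.
Pro-rata value split: in-quota = $437,584.95 × 3,333/4,103 = $355,464.45; over-quota = $437,584.95 − $355,464.45 = $82,120.50.
In-quota duty = $355,464.45 × 1.5% = $5,331.97. Over-quota duty = $82,120.50 × 28.5% = $23,404.34.
Line duty = $5,331.97 + $23,404.34 = $28,736.31.
Total = $79,392.04 + $2,158.92 + $28,736.31 = $110,287.27.

$110,287.27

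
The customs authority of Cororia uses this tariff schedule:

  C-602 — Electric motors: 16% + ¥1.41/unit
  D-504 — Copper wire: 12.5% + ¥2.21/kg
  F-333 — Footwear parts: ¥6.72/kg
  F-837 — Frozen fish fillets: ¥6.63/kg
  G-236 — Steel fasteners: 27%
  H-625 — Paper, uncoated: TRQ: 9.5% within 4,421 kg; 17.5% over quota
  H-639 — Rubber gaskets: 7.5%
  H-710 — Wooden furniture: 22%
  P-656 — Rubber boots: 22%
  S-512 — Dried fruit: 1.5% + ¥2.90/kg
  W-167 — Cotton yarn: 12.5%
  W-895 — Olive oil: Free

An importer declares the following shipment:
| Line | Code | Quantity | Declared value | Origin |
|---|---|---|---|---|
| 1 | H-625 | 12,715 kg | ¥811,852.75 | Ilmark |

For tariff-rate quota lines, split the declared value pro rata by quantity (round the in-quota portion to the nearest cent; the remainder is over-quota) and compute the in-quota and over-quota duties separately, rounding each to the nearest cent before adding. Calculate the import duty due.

¥119,491.76

Line 1 (H-625, Ilmark, 12,715 kg, ¥811,852.75):
Code H-625 is under a tariff-rate quota (threshold 4,421 kg). In-quota: 4,421 kg at 9.5%; over-quota: 8,294 kg at 17.5%.
Pro-rata value split: in-quota = ¥811,852.75 × 4,421/12,715 = ¥282,280.85; over-quota = ¥811,852.75 − ¥282,280.85 = ¥529,571.90.
In-quota duty = ¥282,280.85 × 9.5% = ¥26,816.68. Over-quota duty = ¥529,571.90 × 17.5% = ¥92,675.08.
Line duty = ¥26,816.68 + ¥92,675.08 = ¥119,491.76.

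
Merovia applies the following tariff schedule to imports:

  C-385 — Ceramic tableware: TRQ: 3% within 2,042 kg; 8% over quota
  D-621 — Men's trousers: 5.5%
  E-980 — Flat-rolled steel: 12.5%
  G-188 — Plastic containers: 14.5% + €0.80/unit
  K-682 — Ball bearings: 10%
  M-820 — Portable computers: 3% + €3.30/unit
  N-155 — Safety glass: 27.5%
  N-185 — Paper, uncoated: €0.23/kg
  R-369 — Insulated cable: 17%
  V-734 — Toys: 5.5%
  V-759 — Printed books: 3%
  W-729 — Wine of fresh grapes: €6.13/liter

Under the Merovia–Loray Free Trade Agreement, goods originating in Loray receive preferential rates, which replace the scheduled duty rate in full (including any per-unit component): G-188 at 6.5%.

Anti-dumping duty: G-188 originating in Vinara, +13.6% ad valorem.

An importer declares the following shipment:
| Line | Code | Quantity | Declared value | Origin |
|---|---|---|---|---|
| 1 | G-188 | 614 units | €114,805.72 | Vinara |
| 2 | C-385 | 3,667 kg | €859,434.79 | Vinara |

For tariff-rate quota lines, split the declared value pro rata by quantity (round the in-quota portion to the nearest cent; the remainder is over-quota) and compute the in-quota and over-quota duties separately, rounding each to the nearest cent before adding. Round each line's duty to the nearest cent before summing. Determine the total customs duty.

€77,577.22

Line 1 (G-188, Vinara, 614 units, €114,805.72):
Base rate for G-188 is 14.5% + €0.80/unit.
G-188 has an FTA preferential rate, but origin Vinara is not Loray; base rate stands.
Additional duty on G-188 from Vinara: +13.6%. Applied ad valorem rate: 14.5% + 13.6% = 28.1%.
Duty = €114,805.72 × 28.1% + 614 × €0.80 = €32,751.61.
Line 2 (C-385, Vinara, 3,667 kg, €859,434.79):
Code C-385 is under a tariff-rate quota (threshold 2,042 kg). In-quota: 2,042 kg at 3%; over-quota: 1,625 kg at 8%.
Pro-rata value split: in-quota = €859,434.79 × 2,042/3,667 = €478,583.54; over-quota = €859,434.79 − €478,583.54 = €380,851.25.
In-quota duty = €478,583.54 × 3% = €14,357.51. Over-quota duty = €380,851.25 × 8% = €30,468.10.
Line duty = €14,357.51 + €30,468.10 = €44,825.61.
Total = €32,751.61 + €44,825.61 = €77,577.22.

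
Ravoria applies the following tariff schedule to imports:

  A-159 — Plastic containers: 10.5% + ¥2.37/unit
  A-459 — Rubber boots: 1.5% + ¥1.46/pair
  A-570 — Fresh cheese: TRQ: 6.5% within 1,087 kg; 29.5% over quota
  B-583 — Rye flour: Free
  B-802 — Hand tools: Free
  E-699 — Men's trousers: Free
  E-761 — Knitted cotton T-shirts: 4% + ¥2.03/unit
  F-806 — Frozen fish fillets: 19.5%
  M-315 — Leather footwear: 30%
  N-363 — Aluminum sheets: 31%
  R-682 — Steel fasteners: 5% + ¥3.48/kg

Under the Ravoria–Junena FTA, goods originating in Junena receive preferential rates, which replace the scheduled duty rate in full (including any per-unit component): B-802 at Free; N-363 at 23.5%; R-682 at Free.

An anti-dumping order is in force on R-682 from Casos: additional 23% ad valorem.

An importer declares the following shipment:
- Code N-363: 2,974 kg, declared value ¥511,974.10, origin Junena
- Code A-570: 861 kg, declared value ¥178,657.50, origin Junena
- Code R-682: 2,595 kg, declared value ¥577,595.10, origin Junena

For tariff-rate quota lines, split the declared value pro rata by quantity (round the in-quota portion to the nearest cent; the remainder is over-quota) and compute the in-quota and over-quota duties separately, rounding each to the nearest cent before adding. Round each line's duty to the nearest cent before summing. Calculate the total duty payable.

¥131,926.65

Line 1 (N-363, Junena, 2,974 kg, ¥511,974.10):
Base rate for N-363 is 31%.
Origin Junena qualifies under the Ravoria–Junena agreement and N-363 is covered: preferential rate 23.5% applies instead.
Duty = ¥511,974.10 × 23.5% = ¥120,313.91.
Line 2 (A-570, Junena, 861 kg, ¥178,657.50):
Code A-570 is under a tariff-rate quota (threshold 1,087 kg). Quantity 861 kg is within the quota, so the in-quota rate 6.5% applies to the full value.
Duty = ¥178,657.50 × 6.5% = ¥11,612.74.
Line 3 (R-682, Junena, 2,595 kg, ¥577,595.10):
Base rate for R-682 is 5% + ¥3.48/kg.
Origin Junena qualifies under the Ravoria–Junena agreement and R-682 is covered: preferential rate Free applies instead.
The additional-duty order on R-682 targets Casos, not Junena; it does not apply.
Duty = ¥577,595.10 × 0% = ¥0.00.
Total = ¥120,313.91 + ¥11,612.74 + ¥0.00 = ¥131,926.65.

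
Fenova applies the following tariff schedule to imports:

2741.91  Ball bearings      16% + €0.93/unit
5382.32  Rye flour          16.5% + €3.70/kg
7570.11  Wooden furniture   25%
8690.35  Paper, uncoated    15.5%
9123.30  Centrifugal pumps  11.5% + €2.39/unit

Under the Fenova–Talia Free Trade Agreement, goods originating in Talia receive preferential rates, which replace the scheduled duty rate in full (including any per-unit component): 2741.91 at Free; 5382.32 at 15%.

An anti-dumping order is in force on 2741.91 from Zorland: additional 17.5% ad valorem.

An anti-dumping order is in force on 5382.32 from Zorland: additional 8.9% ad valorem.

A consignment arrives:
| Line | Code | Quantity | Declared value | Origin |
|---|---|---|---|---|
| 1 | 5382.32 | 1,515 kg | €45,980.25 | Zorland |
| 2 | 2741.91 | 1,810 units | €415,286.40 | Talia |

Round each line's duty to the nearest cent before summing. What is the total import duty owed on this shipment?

Line 1 (5382.32, Zorland, 1,515 kg, €45,980.25):
Base rate for 5382.32 is 16.5% + €3.70/kg.
5382.32 has an FTA preferential rate, but origin Zorland is not Talia; base rate stands.
Additional duty on 5382.32 from Zorland: +8.9%. Applied ad valorem rate: 16.5% + 8.9% = 25.4%.
Duty = €45,980.25 × 25.4% + 1,515 × €3.70 = €17,284.48.
Line 2 (2741.91, Talia, 1,810 units, €415,286.40):
Base rate for 2741.91 is 16% + €0.93/unit.
Origin Talia qualifies under the Fenova–Talia agreement and 2741.91 is covered: preferential rate Free applies instead.
The additional-duty order on 2741.91 targets Zorland, not Talia; it does not apply.
Duty = €415,286.40 × 0% = €0.00.
Total = €17,284.48 + €0.00 = €17,284.48.

€17,284.48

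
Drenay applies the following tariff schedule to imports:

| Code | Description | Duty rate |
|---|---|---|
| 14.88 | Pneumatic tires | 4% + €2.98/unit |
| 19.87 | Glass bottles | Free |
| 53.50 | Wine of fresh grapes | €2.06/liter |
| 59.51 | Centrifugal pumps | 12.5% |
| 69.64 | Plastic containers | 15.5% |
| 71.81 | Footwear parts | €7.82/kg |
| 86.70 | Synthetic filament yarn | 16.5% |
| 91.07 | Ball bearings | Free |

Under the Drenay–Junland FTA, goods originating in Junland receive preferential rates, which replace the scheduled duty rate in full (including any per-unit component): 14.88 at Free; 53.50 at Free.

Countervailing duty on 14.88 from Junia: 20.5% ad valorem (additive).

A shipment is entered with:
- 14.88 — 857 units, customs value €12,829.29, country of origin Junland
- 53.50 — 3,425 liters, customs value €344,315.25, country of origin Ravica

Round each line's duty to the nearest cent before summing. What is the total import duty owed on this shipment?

€7,055.50

Line 1 (14.88, Junland, 857 units, €12,829.29):
Base rate for 14.88 is 4% + €2.98/unit.
Origin Junland qualifies under the Drenay–Junland agreement and 14.88 is covered: preferential rate Free applies instead.
The additional-duty order on 14.88 targets Junia, not Junland; it does not apply.
Duty = €12,829.29 × 0% = €0.00.
Line 2 (53.50, Ravica, 3,425 liters, €344,315.25):
Base rate for 53.50 is €2.06/liter.
53.50 has an FTA preferential rate, but origin Ravica is not Junland; base rate stands.
Duty = 3,425 × €2.06 = €7,055.50.
Total = €0.00 + €7,055.50 = €7,055.50.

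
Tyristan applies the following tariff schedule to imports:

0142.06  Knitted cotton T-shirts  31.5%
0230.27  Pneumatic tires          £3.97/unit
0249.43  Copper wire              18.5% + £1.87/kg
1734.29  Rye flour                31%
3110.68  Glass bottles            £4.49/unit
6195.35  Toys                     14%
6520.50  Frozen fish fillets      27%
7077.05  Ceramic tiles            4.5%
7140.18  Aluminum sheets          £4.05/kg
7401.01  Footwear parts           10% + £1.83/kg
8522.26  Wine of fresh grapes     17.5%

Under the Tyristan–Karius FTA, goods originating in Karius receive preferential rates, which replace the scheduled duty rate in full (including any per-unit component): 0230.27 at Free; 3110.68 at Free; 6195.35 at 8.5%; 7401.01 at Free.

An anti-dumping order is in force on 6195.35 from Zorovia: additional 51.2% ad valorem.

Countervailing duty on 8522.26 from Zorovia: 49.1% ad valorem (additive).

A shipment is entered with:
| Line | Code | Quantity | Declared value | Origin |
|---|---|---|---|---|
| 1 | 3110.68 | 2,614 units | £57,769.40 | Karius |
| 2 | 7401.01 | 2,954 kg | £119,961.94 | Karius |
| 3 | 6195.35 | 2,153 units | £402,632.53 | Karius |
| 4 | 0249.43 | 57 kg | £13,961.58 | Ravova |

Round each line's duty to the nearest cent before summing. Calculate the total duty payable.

Line 1 (3110.68, Karius, 2,614 units, £57,769.40):
Base rate for 3110.68 is £4.49/unit.
Origin Karius qualifies under the Tyristan–Karius agreement and 3110.68 is covered: preferential rate Free applies instead.
Duty = £57,769.40 × 0% = £0.00.
Line 2 (7401.01, Karius, 2,954 kg, £119,961.94):
Base rate for 7401.01 is 10% + £1.83/kg.
Origin Karius qualifies under the Tyristan–Karius agreement and 7401.01 is covered: preferential rate Free applies instead.
Duty = £119,961.94 × 0% = £0.00.
Line 3 (6195.35, Karius, 2,153 units, £402,632.53):
Base rate for 6195.35 is 14%.
Origin Karius qualifies under the Tyristan–Karius agreement and 6195.35 is covered: preferential rate 8.5% applies instead.
The additional-duty order on 6195.35 targets Zorovia, not Karius; it does not apply.
Duty = £402,632.53 × 8.5% = £34,223.77.
Line 4 (0249.43, Ravova, 57 kg, £13,961.58):
Base rate for 0249.43 is 18.5% + £1.87/kg.
Duty = £13,961.58 × 18.5% + 57 × £1.87 = £2,689.48.
Total = £0.00 + £0.00 + £34,223.77 + £2,689.48 = £36,913.25.

£36,913.25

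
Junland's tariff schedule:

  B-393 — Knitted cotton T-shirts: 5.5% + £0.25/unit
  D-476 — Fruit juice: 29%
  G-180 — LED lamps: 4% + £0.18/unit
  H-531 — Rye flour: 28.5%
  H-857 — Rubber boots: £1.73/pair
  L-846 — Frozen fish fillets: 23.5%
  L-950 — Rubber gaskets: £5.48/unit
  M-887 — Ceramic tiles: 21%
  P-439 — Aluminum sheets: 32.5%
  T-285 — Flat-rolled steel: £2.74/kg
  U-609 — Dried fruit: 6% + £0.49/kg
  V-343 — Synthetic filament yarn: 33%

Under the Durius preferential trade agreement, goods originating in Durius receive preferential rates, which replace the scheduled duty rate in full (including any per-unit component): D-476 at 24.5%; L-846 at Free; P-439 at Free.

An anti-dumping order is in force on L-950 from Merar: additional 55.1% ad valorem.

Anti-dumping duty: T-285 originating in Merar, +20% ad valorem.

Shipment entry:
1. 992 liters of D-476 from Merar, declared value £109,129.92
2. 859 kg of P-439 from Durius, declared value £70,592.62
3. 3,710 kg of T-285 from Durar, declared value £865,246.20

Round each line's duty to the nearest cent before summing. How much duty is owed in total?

£41,813.08

Line 1 (D-476, Merar, 992 liters, £109,129.92):
Base rate for D-476 is 29%.
D-476 has an FTA preferential rate, but origin Merar is not Durius; base rate stands.
Duty = £109,129.92 × 29% = £31,647.68.
Line 2 (P-439, Durius, 859 kg, £70,592.62):
Base rate for P-439 is 32.5%.
Origin Durius qualifies under the Junland–Durius agreement and P-439 is covered: preferential rate Free applies instead.
Duty = £70,592.62 × 0% = £0.00.
Line 3 (T-285, Durar, 3,710 kg, £865,246.20):
Base rate for T-285 is £2.74/kg.
The additional-duty order on T-285 targets Merar, not Durar; it does not apply.
Duty = 3,710 × £2.74 = £10,165.40.
Total = £31,647.68 + £0.00 + £10,165.40 = £41,813.08.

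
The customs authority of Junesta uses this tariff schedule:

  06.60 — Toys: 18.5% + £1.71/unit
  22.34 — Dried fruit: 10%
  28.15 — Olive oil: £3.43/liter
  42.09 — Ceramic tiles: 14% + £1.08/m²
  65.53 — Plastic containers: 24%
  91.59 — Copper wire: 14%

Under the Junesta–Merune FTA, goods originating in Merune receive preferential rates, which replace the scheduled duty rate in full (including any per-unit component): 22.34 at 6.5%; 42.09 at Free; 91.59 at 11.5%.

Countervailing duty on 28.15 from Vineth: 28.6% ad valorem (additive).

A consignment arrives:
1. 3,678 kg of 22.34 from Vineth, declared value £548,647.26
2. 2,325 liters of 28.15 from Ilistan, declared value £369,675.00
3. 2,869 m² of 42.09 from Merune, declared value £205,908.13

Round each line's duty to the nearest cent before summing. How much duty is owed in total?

£62,839.48

Line 1 (22.34, Vineth, 3,678 kg, £548,647.26):
Base rate for 22.34 is 10%.
22.34 has an FTA preferential rate, but origin Vineth is not Merune; base rate stands.
Duty = £548,647.26 × 10% = £54,864.73.
Line 2 (28.15, Ilistan, 2,325 liters, £369,675.00):
Base rate for 28.15 is £3.43/liter.
The additional-duty order on 28.15 targets Vineth, not Ilistan; it does not apply.
Duty = 2,325 × £3.43 = £7,974.75.
Line 3 (42.09, Merune, 2,869 m², £205,908.13):
Base rate for 42.09 is 14% + £1.08/m².
Origin Merune qualifies under the Junesta–Merune agreement and 42.09 is covered: preferential rate Free applies instead.
Duty = £205,908.13 × 0% = £0.00.
Total = £54,864.73 + £7,974.75 + £0.00 = £62,839.48.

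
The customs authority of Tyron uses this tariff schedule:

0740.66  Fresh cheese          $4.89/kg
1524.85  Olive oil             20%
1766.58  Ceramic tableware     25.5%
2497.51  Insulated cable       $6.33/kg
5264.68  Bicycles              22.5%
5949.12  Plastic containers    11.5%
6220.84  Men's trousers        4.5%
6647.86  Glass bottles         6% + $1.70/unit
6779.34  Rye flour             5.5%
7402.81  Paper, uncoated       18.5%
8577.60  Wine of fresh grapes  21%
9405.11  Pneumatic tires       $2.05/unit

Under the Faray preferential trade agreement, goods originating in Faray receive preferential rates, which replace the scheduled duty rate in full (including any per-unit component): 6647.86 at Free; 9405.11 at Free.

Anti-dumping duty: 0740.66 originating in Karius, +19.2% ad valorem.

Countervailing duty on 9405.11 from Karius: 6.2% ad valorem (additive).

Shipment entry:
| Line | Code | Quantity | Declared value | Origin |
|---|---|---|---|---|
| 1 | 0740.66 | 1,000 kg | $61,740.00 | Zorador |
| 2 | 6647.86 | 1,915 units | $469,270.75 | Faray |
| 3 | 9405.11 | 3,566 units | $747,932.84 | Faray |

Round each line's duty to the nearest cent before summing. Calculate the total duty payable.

Line 1 (0740.66, Zorador, 1,000 kg, $61,740.00):
Base rate for 0740.66 is $4.89/kg.
The additional-duty order on 0740.66 targets Karius, not Zorador; it does not apply.
Duty = 1,000 × $4.89 = $4,890.00.
Line 2 (6647.86, Faray, 1,915 units, $469,270.75):
Base rate for 6647.86 is 6% + $1.70/unit.
Origin Faray qualifies under the Tyron–Faray agreement and 6647.86 is covered: preferential rate Free applies instead.
Duty = $469,270.75 × 0% = $0.00.
Line 3 (9405.11, Faray, 3,566 units, $747,932.84):
Base rate for 9405.11 is $2.05/unit.
Origin Faray qualifies under the Tyron–Faray agreement and 9405.11 is covered: preferential rate Free applies instead.
The additional-duty order on 9405.11 targets Karius, not Faray; it does not apply.
Duty = $747,932.84 × 0% = $0.00.
Total = $4,890.00 + $0.00 + $0.00 = $4,890.00.

$4,890.00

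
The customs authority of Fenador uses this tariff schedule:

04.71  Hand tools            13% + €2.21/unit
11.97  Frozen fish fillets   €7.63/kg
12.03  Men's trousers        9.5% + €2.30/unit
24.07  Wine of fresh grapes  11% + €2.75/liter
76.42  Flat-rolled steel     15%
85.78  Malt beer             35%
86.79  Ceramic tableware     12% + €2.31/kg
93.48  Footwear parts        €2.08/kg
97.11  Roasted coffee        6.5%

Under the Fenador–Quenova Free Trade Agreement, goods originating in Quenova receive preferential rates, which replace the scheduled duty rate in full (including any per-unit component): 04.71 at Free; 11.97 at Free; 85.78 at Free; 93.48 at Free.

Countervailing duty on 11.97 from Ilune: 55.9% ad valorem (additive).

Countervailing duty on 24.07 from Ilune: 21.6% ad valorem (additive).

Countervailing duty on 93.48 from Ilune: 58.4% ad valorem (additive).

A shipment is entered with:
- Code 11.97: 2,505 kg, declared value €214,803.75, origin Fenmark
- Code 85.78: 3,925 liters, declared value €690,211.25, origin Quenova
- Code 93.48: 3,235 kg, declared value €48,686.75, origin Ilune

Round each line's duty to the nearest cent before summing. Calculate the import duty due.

Line 1 (11.97, Fenmark, 2,505 kg, €214,803.75):
Base rate for 11.97 is €7.63/kg.
11.97 has an FTA preferential rate, but origin Fenmark is not Quenova; base rate stands.
The additional-duty order on 11.97 targets Ilune, not Fenmark; it does not apply.
Duty = 2,505 × €7.63 = €19,113.15.
Line 2 (85.78, Quenova, 3,925 liters, €690,211.25):
Base rate for 85.78 is 35%.
Origin Quenova qualifies under the Fenador–Quenova agreement and 85.78 is covered: preferential rate Free applies instead.
Duty = €690,211.25 × 0% = €0.00.
Line 3 (93.48, Ilune, 3,235 kg, €48,686.75):
Base rate for 93.48 is €2.08/kg.
93.48 has an FTA preferential rate, but origin Ilune is not Quenova; base rate stands.
Additional duty on 93.48 from Ilune: +58.4% ad valorem. Applied ad valorem rate = 58.4%.
Duty = €48,686.75 × 58.4% + 3,235 × €2.08 = €35,161.86.
Total = €19,113.15 + €0.00 + €35,161.86 = €54,275.01.

€54,275.01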